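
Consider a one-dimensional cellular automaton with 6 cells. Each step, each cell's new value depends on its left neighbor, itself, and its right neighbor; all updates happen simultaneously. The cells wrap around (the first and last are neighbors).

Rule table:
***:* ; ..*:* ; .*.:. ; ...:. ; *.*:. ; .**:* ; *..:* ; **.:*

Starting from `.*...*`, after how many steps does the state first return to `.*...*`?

..*.*.
.*...*

2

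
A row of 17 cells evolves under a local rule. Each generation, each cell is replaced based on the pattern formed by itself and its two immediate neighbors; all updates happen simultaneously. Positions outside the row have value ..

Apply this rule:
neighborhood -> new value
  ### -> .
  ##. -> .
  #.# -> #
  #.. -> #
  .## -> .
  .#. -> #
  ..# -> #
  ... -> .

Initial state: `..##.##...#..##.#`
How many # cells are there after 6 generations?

generation 1: .#..#..#.####..##
generation 2: #########....##..
generation 3: .........#..#..#.
generation 4: ........#########
generation 5: .......#.........
generation 6: ......###........
count of #: 3

3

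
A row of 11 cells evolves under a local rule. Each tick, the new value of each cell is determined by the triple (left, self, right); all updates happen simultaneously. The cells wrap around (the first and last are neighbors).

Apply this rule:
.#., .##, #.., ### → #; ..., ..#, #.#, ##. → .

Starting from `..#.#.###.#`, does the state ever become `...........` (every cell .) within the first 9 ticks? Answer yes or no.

no

#.#.#.##..#
..#.#.#.#.#
#.#.#.#.#.#
..#.#.#.#.#  (repeats tick 2; period 2)
tick 9: #.#.#.#.#.#
tick 9 is #.#.#.#.#.#, still not uniform .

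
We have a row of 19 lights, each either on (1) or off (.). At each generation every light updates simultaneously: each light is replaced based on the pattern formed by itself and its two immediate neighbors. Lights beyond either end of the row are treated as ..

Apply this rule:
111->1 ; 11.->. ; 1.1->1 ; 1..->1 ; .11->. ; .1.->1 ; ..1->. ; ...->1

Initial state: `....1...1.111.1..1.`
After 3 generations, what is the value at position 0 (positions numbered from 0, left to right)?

111.111.11.1.111.11
.1.1.1.1..111.1.1..
.11111111..1.111111
position 0 holds .

.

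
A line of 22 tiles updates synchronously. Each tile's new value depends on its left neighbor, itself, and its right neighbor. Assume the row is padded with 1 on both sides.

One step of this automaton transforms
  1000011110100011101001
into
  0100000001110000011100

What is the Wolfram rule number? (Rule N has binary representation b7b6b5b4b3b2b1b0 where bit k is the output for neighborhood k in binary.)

position 6: 111 → 0  (bit 7 = 0)
position 0: 110 → 0  (bit 6 = 0)
position 9: 101 → 1  (bit 5 = 1)
position 1: 100 → 1  (bit 4 = 1)
position 5: 011 → 0  (bit 3 = 0)
position 10: 010 → 1  (bit 2 = 1)
position 4: 001 → 0  (bit 1 = 0)
position 2: 000 → 0  (bit 0 = 0)
bits b7..b0 = 00110100 = 52

52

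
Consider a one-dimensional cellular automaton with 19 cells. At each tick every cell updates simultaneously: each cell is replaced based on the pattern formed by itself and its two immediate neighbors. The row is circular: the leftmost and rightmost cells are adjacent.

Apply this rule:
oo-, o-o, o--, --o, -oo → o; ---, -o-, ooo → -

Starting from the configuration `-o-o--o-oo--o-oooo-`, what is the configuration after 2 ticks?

o-o-oo-ooooo-oo--oo
oo-ooooo---ooooooo-

oo-ooooo---ooooooo-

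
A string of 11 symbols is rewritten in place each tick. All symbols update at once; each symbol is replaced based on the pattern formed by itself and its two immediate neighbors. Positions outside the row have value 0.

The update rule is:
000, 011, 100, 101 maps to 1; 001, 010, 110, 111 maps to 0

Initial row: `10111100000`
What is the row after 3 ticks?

tick 1: 01100011111
tick 2: 01011010000
tick 3: 00110101111

00110101111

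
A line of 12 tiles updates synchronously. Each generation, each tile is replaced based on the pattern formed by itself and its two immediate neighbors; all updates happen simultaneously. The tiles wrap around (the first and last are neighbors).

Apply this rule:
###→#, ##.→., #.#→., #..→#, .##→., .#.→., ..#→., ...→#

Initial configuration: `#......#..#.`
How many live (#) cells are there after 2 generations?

.#####..#...
..###.#..###
count of #: 7

7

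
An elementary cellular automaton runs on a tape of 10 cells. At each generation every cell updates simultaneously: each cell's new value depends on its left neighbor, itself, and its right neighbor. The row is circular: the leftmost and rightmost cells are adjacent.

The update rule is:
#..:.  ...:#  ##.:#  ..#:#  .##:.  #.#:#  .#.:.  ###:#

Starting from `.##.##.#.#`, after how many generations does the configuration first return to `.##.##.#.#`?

10

#.##.##.#.
.#.##.##.#
#.#.##.##.
.#.#.##.##
#.#.#.##.#
##.#.#.##.
.##.#.#.##
#.##.#.#.#
##.##.#.#.
.##.##.#.#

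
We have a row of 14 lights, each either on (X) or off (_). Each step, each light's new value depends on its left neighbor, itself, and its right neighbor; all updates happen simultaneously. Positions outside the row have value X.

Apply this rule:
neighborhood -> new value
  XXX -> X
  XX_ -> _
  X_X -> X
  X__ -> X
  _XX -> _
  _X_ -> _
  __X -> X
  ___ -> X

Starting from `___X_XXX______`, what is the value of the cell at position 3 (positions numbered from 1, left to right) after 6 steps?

_

XXX_X_X_XXXXXX
XX_X_X_X_XXXXX
X_X_X_X_X_XXXX
_X_X_X_X_X_XXX
X_X_X_X_X_X_XX
_X_X_X_X_X_X_X
position 3 holds _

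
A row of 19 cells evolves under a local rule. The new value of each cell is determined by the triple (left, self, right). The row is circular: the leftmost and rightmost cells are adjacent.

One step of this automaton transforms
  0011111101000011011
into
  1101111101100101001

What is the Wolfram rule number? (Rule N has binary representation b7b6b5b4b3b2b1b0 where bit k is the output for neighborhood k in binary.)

position 3: 111 → 1  (bit 7 = 1)
position 7: 110 → 1  (bit 6 = 1)
position 8: 101 → 0  (bit 5 = 0)
position 0: 100 → 1  (bit 4 = 1)
position 2: 011 → 0  (bit 3 = 0)
position 9: 010 → 1  (bit 2 = 1)
position 1: 001 → 1  (bit 1 = 1)
position 11: 000 → 0  (bit 0 = 0)
bits b7..b0 = 11010110 = 214

214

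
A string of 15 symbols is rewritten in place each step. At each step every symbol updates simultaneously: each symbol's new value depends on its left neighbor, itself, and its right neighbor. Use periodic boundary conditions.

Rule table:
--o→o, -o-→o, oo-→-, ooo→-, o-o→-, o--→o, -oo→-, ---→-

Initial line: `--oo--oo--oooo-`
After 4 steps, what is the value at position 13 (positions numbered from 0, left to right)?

-o--oo--oo----o
-ooo--oo--o--oo
----oo--ooooo--
---o--oo-----o-
position 13 holds o

o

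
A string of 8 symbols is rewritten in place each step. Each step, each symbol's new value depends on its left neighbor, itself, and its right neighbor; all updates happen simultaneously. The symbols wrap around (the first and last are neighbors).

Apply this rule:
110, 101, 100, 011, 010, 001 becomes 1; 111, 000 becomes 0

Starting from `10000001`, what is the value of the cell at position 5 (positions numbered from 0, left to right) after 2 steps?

1

11000011
01100110
position 5 holds 1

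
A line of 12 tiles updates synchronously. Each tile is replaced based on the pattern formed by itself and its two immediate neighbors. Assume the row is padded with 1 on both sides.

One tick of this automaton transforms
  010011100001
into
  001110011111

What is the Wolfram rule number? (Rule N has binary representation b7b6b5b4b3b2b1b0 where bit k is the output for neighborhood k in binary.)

27

position 5: 111 → 0  (bit 7 = 0)
position 6: 110 → 0  (bit 6 = 0)
position 0: 101 → 0  (bit 5 = 0)
position 2: 100 → 1  (bit 4 = 1)
position 4: 011 → 1  (bit 3 = 1)
position 1: 010 → 0  (bit 2 = 0)
position 3: 001 → 1  (bit 1 = 1)
position 8: 000 → 1  (bit 0 = 1)
bits b7..b0 = 00011011 = 27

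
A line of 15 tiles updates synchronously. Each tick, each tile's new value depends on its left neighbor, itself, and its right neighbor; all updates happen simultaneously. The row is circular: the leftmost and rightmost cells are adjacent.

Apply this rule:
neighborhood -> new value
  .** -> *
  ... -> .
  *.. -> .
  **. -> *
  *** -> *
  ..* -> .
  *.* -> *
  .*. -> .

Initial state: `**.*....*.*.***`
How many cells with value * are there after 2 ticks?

8

***......*.****
***.......*****
count of *: 8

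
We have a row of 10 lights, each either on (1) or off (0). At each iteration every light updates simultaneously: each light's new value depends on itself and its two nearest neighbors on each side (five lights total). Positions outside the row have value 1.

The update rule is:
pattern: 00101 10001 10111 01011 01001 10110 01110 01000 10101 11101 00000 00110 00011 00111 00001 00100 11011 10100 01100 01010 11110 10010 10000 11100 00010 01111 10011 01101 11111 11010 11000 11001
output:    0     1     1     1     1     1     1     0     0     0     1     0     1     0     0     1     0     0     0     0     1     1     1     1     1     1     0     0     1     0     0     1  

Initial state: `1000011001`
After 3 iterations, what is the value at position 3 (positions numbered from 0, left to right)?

0

1010100100
0000011110
0110101100
position 3 holds 0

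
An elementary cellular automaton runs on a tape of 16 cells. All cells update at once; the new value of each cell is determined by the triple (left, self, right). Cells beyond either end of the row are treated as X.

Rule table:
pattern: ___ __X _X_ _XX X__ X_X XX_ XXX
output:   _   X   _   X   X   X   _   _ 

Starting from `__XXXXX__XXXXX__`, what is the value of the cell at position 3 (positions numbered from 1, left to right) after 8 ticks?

XXX____XXX____XX
___X__XX__X__XX_
X_X_XXX_XX_XXX_X
_X_XX__XX_XX__XX
X_XX_XXX_XX_XXX_
_XX_XX__XX_XX__X
XX_XX_XXX_XX_XXX
__XX_XX__XX_XX__
position 3 holds X

X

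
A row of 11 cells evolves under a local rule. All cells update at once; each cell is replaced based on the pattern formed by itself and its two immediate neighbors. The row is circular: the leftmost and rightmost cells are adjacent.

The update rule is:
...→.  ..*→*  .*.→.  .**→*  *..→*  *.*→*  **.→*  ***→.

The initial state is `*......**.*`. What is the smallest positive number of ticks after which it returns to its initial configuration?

4

**....*****
.**..**....
********...
*......**.*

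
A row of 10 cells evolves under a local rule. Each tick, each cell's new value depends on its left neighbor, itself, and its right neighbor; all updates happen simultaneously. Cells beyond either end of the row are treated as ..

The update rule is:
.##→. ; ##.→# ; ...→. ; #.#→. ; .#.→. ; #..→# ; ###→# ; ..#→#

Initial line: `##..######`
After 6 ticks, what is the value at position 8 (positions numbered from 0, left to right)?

tick 1: .###.#####
tick 2: #.##..####
tick 3: ...###.###
tick 4: ..#.##..##
tick 5: .#...###.#
tick 6: #.#.#.##..
position 8 holds .

.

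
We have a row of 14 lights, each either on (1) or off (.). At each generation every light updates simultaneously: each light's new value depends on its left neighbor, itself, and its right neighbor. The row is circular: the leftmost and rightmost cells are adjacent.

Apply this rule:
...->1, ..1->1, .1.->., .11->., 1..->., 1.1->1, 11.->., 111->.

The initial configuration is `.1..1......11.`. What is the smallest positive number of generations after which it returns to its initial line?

28

1..1..11111...
..1..1......11
.1..1..11111..
1..1..1......1
..1..1..11111.
11..1..1......
...1..1..11111
.11..1..1.....
1...1..1..1111
..11..1..1....
11...1..1..111
...11..1..1...
111...1..1..11
....11..1..1..
1111...1..1..1
.....11..1..1.
11111...1..1..
......11..1..1
.11111...1..1.
1......11..1..
..11111...1..1
.1......11..1.
1..11111...1..
..1......11..1
.1..11111...1.
1..1......11..
..1..11111...1
.1..1......11.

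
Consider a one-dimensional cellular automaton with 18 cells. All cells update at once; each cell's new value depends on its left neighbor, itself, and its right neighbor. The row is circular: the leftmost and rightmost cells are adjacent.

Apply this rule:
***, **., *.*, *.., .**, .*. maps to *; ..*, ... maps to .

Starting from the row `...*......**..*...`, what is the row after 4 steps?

...**.....***.**..
...***....*******.
...****...********
*..*****..********

*..*****..********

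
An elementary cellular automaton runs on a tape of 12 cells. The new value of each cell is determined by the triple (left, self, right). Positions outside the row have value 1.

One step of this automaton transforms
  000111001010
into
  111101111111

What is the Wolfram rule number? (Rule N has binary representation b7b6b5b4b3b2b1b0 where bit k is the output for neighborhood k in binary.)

127

position 4: 111 → 0  (bit 7 = 0)
position 5: 110 → 1  (bit 6 = 1)
position 9: 101 → 1  (bit 5 = 1)
position 0: 100 → 1  (bit 4 = 1)
position 3: 011 → 1  (bit 3 = 1)
position 8: 010 → 1  (bit 2 = 1)
position 2: 001 → 1  (bit 1 = 1)
position 1: 000 → 1  (bit 0 = 1)
bits b7..b0 = 01111111 = 127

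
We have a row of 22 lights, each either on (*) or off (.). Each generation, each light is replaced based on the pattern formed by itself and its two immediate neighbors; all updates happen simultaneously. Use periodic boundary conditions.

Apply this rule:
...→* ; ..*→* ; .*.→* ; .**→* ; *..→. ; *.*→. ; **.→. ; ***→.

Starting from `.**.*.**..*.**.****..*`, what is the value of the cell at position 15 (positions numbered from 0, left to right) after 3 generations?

.*..*.*..**.*..*....**
.*.**.*.**..*.**.****.
**.*..*.*..**.*..*....
position 15 holds .

.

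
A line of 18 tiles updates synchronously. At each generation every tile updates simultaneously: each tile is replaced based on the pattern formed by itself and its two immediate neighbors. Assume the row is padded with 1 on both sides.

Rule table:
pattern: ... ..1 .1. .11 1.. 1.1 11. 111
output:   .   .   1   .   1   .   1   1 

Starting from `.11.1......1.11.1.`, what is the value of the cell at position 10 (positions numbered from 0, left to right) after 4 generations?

.

..1.11.....1..1.1.
1.1..11....11.1.1.
1.11..11....1.1.1.
1..11..11...1.1.1.
position 10 holds .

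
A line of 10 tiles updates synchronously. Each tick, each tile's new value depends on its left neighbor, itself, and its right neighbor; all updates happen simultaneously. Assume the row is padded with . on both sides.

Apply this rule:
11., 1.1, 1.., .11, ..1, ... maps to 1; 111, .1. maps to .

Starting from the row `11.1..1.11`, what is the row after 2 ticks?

tick 1: 111.11.111
tick 2: 1.111111.1

1.111111.1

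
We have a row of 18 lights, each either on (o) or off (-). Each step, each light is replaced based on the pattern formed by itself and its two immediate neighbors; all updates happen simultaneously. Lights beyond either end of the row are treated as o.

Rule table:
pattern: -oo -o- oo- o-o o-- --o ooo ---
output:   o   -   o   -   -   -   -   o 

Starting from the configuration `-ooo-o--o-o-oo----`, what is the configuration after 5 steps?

-o-o--------oo-oo-
-----oooooo-oo-oo-
-ooo-o----o-oo-oo-
-o-o---oo---oo-oo-
-----o-oo-o-oo-oo-

-----o-oo-o-oo-oo-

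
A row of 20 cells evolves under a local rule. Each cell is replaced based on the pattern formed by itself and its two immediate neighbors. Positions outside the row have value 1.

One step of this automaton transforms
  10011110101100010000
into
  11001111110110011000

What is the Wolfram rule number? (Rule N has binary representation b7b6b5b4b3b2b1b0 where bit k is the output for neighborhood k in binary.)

position 4: 111 → 1  (bit 7 = 1)
position 0: 110 → 1  (bit 6 = 1)
position 7: 101 → 1  (bit 5 = 1)
position 1: 100 → 1  (bit 4 = 1)
position 3: 011 → 0  (bit 3 = 0)
position 8: 010 → 1  (bit 2 = 1)
position 2: 001 → 0  (bit 1 = 0)
position 13: 000 → 0  (bit 0 = 0)
bits b7..b0 = 11110100 = 244

244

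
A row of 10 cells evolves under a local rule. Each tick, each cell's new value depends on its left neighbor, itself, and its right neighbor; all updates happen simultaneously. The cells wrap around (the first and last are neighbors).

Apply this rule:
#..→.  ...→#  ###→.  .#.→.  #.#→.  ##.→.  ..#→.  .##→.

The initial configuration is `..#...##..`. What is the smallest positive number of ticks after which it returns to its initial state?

tick 1: #...#....#
tick 2: ..#...##..

2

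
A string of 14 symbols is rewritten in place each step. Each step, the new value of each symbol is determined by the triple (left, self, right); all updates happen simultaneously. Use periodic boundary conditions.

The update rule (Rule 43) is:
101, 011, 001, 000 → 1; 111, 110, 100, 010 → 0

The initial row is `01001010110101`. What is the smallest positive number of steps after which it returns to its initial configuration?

10010101101010
00101011010101
01010110101010
10101101010100
01011010101001
10110101010010
01101010100101
11010101001010
10101010010101
01010100101011
10101001010110
01010010101101
10100101011010
01001010110101

14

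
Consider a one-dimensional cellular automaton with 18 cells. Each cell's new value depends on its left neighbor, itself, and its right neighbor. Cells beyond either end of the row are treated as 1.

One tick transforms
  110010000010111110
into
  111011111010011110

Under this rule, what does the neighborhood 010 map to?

1

At position 4 the neighborhood is 010; the next row has 1 there.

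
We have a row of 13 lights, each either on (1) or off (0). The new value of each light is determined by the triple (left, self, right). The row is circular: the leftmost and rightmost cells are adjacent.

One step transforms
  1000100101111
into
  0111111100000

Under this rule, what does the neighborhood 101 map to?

At position 8 the neighborhood is 101; the next row has 0 there.

0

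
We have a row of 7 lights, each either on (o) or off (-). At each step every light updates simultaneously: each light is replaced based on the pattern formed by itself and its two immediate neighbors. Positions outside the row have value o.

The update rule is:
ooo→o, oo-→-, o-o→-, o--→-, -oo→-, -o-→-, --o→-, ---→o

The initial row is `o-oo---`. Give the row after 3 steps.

--o--o-

-----o-
-ooo---
--o--o-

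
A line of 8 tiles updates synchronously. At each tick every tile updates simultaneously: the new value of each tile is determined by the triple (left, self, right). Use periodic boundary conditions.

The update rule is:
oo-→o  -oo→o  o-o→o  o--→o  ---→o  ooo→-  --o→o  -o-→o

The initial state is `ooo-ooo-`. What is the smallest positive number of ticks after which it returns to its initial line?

2

o-ooo-oo
ooo-ooo-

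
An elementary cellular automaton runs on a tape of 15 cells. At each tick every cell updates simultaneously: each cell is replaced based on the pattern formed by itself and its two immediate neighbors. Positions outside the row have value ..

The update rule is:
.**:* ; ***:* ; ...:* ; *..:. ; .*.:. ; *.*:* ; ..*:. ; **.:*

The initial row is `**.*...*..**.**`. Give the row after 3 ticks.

***.**.********

***..*....*****
***....**.*****
***.**.********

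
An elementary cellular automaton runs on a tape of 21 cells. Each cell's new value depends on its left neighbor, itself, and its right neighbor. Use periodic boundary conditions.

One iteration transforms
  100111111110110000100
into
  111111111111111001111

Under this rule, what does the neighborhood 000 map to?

0

At position 15 the neighborhood is 000; the next row has 0 there.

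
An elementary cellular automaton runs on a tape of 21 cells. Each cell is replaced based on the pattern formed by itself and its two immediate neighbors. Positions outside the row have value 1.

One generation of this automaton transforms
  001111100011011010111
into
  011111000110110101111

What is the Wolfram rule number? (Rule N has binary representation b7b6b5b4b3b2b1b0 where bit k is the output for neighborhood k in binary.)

position 3: 111 → 1  (bit 7 = 1)
position 6: 110 → 0  (bit 6 = 0)
position 12: 101 → 1  (bit 5 = 1)
position 0: 100 → 0  (bit 4 = 0)
position 2: 011 → 1  (bit 3 = 1)
position 16: 010 → 0  (bit 2 = 0)
position 1: 001 → 1  (bit 1 = 1)
position 8: 000 → 0  (bit 0 = 0)
bits b7..b0 = 10101010 = 170

170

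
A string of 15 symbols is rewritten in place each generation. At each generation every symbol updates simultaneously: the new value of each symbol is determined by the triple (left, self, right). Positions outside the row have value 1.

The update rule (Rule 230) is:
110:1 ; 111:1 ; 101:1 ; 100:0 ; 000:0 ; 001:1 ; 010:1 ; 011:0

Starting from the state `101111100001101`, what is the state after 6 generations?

110111100010110
111011100111011
111101101011101
111110111101110
111111011110111
111111101111011

111111101111011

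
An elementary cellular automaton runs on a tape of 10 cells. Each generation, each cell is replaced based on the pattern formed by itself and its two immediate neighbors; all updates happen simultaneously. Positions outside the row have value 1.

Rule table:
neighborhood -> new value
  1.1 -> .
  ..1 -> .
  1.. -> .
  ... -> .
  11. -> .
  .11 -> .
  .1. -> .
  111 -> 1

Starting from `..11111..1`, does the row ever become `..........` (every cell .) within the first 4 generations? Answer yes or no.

...111....
....1.....
..........
all cells are . at generation 3

yes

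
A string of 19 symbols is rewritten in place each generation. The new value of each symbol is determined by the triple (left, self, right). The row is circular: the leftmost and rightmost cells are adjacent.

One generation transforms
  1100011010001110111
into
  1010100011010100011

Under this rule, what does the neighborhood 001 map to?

At position 4 the neighborhood is 001; the next row has 1 there.

1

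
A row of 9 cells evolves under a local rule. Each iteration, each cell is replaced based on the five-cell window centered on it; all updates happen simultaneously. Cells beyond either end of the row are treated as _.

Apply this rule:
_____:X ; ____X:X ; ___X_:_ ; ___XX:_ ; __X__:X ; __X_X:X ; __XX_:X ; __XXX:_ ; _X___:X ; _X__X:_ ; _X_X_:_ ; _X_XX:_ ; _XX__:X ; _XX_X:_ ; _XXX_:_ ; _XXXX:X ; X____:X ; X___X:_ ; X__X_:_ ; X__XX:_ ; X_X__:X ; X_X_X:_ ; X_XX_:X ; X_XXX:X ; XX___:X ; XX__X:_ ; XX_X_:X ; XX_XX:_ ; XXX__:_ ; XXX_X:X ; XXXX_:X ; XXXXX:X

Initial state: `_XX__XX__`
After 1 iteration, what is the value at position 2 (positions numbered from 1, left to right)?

_XX__XXXX
position 2 holds X

X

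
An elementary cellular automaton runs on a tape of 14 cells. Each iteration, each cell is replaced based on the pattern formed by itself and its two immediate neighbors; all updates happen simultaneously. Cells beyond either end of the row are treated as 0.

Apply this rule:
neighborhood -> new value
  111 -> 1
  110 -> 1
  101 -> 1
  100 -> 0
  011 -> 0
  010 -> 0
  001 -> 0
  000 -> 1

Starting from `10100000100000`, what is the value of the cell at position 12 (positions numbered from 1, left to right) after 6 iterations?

iteration 1: 01001110001111
iteration 2: 00000110100111
iteration 3: 11110011000011
iteration 4: 01110001011001
iteration 5: 00110100101000
iteration 6: 10011000010011
position 12 holds 0

0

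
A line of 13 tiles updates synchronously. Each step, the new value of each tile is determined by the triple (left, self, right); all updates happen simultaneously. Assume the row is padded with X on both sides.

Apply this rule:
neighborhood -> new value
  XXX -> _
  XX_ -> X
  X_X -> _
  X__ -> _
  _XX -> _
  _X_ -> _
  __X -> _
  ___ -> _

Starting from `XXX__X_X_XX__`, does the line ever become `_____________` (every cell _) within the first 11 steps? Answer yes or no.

__X_______X__
_____________
all cells are _ at step 2

yes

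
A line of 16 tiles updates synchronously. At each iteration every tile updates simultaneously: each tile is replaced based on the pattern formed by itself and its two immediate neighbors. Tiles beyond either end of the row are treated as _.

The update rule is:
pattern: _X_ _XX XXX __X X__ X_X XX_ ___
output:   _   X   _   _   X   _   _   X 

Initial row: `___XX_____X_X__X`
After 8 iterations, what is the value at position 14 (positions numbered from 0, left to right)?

iteration 1: XX_X_XXXX____X__
iteration 2: X____X___XXX__XX
iteration 3: _XXX__XX_X__X_X_
iteration 4: _X__X_X___X____X
iteration 5: __X____XX__XXX__
iteration 6: X__XXX_X_X_X__XX
iteration 7: _X_X________X_X_
iteration 8: ____XXXXXXX____X
position 14 holds _

_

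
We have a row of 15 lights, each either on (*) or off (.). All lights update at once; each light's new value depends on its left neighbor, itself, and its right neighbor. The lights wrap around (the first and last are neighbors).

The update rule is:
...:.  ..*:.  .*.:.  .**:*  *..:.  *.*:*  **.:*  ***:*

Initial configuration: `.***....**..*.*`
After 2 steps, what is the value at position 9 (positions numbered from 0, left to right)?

*

step 1: ****....**...*.
step 2: ****....**....*
position 9 holds *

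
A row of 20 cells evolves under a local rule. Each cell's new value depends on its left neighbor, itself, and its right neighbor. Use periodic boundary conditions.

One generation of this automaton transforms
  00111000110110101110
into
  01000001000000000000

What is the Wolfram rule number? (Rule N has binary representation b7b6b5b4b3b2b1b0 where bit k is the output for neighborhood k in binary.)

position 3: 111 → 0  (bit 7 = 0)
position 4: 110 → 0  (bit 6 = 0)
position 10: 101 → 0  (bit 5 = 0)
position 5: 100 → 0  (bit 4 = 0)
position 2: 011 → 0  (bit 3 = 0)
position 14: 010 → 0  (bit 2 = 0)
position 1: 001 → 1  (bit 1 = 1)
position 0: 000 → 0  (bit 0 = 0)
bits b7..b0 = 00000010 = 2

2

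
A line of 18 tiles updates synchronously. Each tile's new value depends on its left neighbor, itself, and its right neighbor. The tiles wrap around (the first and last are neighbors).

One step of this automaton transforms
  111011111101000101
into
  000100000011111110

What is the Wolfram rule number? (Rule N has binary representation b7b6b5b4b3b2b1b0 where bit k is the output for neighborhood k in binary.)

55

position 0: 111 → 0  (bit 7 = 0)
position 2: 110 → 0  (bit 6 = 0)
position 3: 101 → 1  (bit 5 = 1)
position 12: 100 → 1  (bit 4 = 1)
position 4: 011 → 0  (bit 3 = 0)
position 11: 010 → 1  (bit 2 = 1)
position 14: 001 → 1  (bit 1 = 1)
position 13: 000 → 1  (bit 0 = 1)
bits b7..b0 = 00110111 = 55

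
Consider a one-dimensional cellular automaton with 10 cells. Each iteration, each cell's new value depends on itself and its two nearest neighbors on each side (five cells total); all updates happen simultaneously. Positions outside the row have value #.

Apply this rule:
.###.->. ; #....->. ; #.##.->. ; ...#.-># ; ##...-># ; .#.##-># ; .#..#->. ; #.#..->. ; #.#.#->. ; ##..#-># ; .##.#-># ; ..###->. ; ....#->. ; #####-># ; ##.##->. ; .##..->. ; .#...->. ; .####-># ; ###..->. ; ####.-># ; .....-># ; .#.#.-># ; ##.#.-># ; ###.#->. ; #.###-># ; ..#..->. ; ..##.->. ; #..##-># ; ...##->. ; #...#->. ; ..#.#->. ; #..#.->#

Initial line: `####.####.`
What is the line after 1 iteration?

###..###..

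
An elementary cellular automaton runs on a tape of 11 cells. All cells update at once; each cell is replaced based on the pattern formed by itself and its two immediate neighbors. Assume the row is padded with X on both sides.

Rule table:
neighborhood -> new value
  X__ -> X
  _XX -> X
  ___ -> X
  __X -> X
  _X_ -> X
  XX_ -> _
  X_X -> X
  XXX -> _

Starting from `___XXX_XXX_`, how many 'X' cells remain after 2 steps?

XXXX__XX__X
____XXX_XXX
count of X: 6

6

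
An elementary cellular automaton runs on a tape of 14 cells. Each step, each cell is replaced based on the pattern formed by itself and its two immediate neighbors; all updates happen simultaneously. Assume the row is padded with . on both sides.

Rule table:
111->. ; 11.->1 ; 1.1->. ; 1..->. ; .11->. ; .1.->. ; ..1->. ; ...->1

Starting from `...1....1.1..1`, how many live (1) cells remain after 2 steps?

9

11...11.......
.1.1..1.111111
count of 1: 9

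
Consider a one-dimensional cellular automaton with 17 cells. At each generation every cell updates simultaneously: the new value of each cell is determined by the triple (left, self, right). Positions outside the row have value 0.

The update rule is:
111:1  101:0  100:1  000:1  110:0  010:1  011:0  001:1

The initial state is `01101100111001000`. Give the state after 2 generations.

11111100010011110

generation 1: 10000011010111111
generation 2: 11111100010011110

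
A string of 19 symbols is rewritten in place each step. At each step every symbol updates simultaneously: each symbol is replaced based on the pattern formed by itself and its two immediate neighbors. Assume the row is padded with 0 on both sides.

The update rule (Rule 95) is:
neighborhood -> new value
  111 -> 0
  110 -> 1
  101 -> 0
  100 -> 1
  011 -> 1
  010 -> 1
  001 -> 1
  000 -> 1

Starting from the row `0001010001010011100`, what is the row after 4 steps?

1001010001010010101

1111011111011110111
1001010001010010101
1111011111011110101
1001010001010010101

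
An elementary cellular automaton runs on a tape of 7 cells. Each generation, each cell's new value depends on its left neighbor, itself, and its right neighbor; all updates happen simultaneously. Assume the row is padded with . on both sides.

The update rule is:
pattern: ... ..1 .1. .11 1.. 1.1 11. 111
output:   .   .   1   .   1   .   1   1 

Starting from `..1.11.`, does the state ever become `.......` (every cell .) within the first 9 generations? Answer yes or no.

no

generation 1: ..1..11
generation 2: ..11..1
generation 3: ...11.1
generation 4: ....1.1
generation 5: ....1.1  (fixed point — unchanged through generation 9)
generation 9 is ....1.1, still not uniform .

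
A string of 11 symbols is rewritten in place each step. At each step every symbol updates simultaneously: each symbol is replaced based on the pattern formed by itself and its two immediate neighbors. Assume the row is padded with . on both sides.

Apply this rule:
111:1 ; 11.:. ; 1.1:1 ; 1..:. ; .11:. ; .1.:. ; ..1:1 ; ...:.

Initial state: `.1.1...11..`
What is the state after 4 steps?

step 1: 1.1...1....
step 2: .1...1.....
step 3: 1...1......
step 4: ...1.......

...1.......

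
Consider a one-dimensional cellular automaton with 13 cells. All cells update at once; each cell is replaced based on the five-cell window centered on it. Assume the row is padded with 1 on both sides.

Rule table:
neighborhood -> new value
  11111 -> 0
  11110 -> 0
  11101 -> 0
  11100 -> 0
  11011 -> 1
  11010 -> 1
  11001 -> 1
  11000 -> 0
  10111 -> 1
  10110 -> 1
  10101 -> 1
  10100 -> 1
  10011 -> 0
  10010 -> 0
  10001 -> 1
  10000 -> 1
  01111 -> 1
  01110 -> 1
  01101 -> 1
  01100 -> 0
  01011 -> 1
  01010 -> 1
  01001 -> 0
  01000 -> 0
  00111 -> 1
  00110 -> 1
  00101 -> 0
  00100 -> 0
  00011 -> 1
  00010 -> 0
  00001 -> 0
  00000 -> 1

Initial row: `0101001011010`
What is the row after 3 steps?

1111000111111
0000011110000
0110111000101

0110111000101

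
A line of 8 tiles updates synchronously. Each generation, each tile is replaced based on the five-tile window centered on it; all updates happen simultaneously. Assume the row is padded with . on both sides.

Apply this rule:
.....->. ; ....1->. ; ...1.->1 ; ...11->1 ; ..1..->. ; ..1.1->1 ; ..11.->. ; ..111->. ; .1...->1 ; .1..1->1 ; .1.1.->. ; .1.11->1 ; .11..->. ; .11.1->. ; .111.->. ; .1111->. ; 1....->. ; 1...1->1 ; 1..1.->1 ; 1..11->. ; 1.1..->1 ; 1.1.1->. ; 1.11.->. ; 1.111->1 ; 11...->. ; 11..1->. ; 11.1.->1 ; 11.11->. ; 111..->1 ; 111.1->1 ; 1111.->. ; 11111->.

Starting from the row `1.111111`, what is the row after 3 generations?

.1.111.1

111....1
..1...1.
.1.111.1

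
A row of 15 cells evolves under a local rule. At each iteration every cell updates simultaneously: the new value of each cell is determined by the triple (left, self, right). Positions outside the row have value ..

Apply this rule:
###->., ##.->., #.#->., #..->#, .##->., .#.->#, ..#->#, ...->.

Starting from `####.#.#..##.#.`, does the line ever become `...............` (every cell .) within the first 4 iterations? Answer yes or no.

.....#.###...##
....##....#.#..
...#..#..##.##.
..#######.....#
iteration 4 is ..#######.....#, still not uniform .

no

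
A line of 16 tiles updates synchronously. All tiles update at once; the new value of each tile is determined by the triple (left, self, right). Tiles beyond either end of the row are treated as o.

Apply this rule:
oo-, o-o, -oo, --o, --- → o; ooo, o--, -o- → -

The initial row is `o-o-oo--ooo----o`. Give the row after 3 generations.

generation 1: oo-ooo-oo-o-oooo
generation 2: -ooo-ooooo-oo---
generation 3: oo-ooo---oooo-oo

oo-ooo---oooo-oo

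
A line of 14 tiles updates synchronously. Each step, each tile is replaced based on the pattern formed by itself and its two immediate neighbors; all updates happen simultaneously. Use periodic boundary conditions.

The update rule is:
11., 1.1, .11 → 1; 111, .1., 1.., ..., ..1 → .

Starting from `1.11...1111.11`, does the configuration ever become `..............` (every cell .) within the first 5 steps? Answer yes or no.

no

1111...1..111.
1..1......1.11
1..........11.
...........111
...........1.1
step 5 is ...........1.1, still not uniform .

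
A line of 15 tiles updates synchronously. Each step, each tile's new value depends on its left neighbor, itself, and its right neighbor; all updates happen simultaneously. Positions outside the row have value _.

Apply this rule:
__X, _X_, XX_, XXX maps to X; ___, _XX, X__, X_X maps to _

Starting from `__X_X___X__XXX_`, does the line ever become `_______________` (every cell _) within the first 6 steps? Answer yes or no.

step 1: _XX_X__XX_X_XX_
step 2: X_X_X_X_X_X__X_
step 3: X_X_X_X_X_X_XX_
step 4: X_X_X_X_X_X__X_  (repeats step 2; period 2)
step 6: X_X_X_X_X_X__X_
step 6 is X_X_X_X_X_X__X_, still not uniform _

no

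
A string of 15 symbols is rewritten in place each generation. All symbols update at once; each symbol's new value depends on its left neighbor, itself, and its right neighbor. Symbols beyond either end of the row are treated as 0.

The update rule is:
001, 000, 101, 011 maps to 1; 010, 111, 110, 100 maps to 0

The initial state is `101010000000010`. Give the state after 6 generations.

generation 1: 010100111111100
generation 2: 101001100000001
generation 3: 010011001111110
generation 4: 100110011000000
generation 5: 001100110011111
generation 6: 111001100110000

111001100110000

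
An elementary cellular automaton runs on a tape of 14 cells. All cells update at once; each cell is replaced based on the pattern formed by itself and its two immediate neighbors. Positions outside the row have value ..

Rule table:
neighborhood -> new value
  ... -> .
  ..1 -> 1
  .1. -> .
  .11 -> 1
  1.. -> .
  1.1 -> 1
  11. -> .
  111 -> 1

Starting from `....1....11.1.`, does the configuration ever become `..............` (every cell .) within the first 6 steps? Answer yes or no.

step 1: ...1....11.1..
step 2: ..1....11.1...
step 3: .1....11.1....
step 4: 1....11.1.....
step 5: ....11.1......
step 6: ...11.1.......
step 6 is ...11.1......., still not uniform .

no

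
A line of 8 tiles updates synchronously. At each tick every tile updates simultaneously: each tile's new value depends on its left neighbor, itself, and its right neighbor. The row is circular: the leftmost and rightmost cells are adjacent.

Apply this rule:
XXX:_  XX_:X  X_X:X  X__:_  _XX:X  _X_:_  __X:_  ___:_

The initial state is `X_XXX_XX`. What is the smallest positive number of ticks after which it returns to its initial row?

XXX_XXX_
X_XXX_XX

2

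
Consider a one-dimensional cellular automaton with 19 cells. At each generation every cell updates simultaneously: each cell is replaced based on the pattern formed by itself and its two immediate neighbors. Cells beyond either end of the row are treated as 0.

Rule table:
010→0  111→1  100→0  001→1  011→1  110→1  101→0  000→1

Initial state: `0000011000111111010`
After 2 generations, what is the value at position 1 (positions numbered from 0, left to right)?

1

generation 1: 1111111011111111000
generation 2: 1111111011111111011
position 1 holds 1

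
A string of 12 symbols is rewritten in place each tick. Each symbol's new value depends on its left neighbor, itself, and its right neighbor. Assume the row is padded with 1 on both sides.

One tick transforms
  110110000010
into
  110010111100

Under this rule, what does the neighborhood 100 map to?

At position 5 the neighborhood is 100; the next row has 0 there.

0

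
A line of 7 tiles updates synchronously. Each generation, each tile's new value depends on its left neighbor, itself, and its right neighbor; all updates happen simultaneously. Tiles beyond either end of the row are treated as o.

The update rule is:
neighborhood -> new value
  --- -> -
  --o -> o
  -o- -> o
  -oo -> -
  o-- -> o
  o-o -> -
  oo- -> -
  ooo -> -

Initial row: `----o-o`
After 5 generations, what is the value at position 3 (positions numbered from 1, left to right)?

o

o--oo--
-oo--oo
---oo--
o-o--oo
--ooo--
position 3 holds o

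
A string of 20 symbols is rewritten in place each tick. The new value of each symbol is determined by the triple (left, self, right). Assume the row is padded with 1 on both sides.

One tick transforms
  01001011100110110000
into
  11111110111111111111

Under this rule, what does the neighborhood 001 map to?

1

At position 3 the neighborhood is 001; the next row has 1 there.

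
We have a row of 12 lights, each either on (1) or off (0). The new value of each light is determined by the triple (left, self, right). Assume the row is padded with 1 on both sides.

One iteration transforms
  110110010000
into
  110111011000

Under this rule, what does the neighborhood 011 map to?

At position 3 the neighborhood is 011; the next row has 1 there.

1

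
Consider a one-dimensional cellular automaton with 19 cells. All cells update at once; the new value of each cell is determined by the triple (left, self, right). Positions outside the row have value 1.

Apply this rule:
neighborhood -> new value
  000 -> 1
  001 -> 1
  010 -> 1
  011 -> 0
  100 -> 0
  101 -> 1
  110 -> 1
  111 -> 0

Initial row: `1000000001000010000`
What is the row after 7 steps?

1001011110111100011

1011111111011110111
1100000001100011000
0101111110101101011
1110000011110111100
0010111100011000101
0111000101101011110
1001011110111100011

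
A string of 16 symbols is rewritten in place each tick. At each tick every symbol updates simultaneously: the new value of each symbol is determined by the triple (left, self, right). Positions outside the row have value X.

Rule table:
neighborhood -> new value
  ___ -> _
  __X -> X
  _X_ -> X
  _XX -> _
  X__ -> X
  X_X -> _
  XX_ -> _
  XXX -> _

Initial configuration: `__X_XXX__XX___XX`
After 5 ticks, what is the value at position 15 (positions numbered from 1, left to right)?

XXX____XX__X_X__
___X__X__XXX_XXX
X_XXXXXXX_______
_________X_____X
X_______XXX___X_
position 15 holds X

X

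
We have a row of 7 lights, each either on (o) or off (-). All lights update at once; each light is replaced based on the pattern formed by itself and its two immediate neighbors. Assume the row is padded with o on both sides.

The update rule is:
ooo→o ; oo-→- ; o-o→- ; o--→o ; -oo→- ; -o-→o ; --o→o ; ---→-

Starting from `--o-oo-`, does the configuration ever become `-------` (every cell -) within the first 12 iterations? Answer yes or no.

no

ooo----
oo-o--o
o--ooo-
-oo-o--
----ooo
o--o-oo
-ooo--o
--o-oo-  (repeats iteration 0; period 8)
iteration 12: -oo-o--
iteration 12 is -oo-o--, still not uniform -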